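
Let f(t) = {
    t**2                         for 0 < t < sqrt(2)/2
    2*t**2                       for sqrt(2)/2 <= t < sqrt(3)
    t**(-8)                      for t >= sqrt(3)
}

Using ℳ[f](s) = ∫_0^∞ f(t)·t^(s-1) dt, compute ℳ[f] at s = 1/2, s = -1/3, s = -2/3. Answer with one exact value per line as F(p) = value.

the power substitution comes off first: t on [0, 1/2); 2*t on [1/2, 3); t**(-4) on [3, ∞)
f breaks at sqrt(2)/2, sqrt(3) into 3 integrals to sum
piece [0, sqrt(2)/2): integrate t**2 against the kernel
over [sqrt(2)/2, sqrt(3)), the kernel integral of 2*t**2 enters the sum
segment [sqrt(3), ∞) carries t**(-8); integrate it

F(1/2) = 2**(3/4)*(-243 + 2918*6**(1/4))/2430
F(-1/3) = 2**(1/6)*(-1215 + 2431*6**(5/6))/4050
F(-2/3) = 2**(1/3)*(-3159 + 6320*6**(2/3))/8424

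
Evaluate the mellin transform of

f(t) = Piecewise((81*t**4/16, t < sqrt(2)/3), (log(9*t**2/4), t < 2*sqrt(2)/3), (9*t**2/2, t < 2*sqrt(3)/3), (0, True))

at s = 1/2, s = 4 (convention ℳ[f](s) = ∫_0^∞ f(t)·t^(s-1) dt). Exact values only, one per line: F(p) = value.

reversing the common scale on t: t**4 on [0, sqrt(2)/2); log(t**2) on [sqrt(2)/2, sqrt(2)); 2*t**2 on [sqrt(2), sqrt(3))
the power substitution comes off first: t**2 on [0, 1/2); log(t) on [1/2, 2); 2*t on [2, 3)
split f at sqrt(2)/3, 2*sqrt(2)/3: ℳ[f](s) collects 3 kernel integrals
for t in [0, sqrt(2)/3): the term is ∫ 81*t**4/16·t^(s-1)
for t in [sqrt(2)/3, 2*sqrt(2)/3): the term is ∫ log(9*t**2/4)·t^(s-1)
for t in [2*sqrt(2)/3, 2*sqrt(3)/3): the term is ∫ 9*t**2/2·t^(s-1)

F(1/2) = 2**(1/4)*sqrt(3)*(-864*sqrt(2) + log(2**(180 + 180*sqrt(2))) + 216*6**(1/4) + 725)/270
F(4) = 17*log(2)/81 + 2255/1944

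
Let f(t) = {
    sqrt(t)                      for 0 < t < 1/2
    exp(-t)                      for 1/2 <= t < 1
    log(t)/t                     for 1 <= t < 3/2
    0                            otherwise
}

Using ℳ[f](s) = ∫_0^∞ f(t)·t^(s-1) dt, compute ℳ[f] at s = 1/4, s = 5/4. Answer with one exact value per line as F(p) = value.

F(1/4) = -16*2**(3/4)*3**(1/4)/27 + log(2**(4*2**(3/4)*3**(1/4)/9)/3**(4*2**(3/4)*3**(1/4)/9)) - uppergamma(1/4, 1) + uppergamma(1/4, 1/2) + 2*2**(1/4)/3 + 16/9
F(5/4) = -8*2**(3/4)*3**(1/4) - uppergamma(5/4, 1) + 2**(1/4)/7 + uppergamma(5/4, 1/2) + log(3**(2*2**(3/4)*3**(1/4))/2**(2*2**(3/4)*3**(1/4))) + 16

slice at 1/2, 1, transform all 3 pieces, and sum them
∫ sqrt(t)·t^(s-1) over [0, 1/2)
piece [1/2, 1): integrate exp(-t) against the kernel
over [1, 3/2), the kernel integral of log(t)/t enters the sum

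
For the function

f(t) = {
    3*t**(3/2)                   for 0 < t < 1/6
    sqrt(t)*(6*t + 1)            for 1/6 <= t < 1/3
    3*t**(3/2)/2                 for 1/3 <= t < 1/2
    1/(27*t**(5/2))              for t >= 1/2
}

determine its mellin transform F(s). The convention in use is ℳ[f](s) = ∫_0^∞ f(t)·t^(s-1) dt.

6**(-s - 3/2)*(135*2**(s + 3/2)*(2*s - 5)*(2*s + 1) + 27*2**(s + 7/2)*(2*s - 5) - 32*3**(s + 1/2)*(2*s + 1)*(2*s + 3) + 3**(s + 9/2)*(2*s - 5)*(2*s + 1) - 432*s - 162*(2*s - 5)*(2*s + 1) + 1080)/(9*(2*s - 5)*(2*s + 1)*(2*s + 3))
  -3/2 < Re(s) < 5/2

undo the shared t-power: 3*t on [0, 1/6); 6*t + 1 on [1/6, 1/3); 3*t/2 on [1/3, 1/2); …
reversing the common scale on t: t on [0, 1/2); 2*t + 1 on [1/2, 1); t/2 on [1, 3/2); …
slice at 1/6, 1/3, 1/2, transform all 4 pieces, and sum them
[0, 1/6) adds the kernel integral of 3*t**(3/2)
∫ over [1/6, 1/3) of sqrt(t)*(6*t + 1)·t^(s-1) joins the sum
segment 1/3 to 1/2 holds 3*t**(3/2)/2; add its integral
over [1/2, ∞), the kernel integral of 1/(27*t**(5/2)) enters the sum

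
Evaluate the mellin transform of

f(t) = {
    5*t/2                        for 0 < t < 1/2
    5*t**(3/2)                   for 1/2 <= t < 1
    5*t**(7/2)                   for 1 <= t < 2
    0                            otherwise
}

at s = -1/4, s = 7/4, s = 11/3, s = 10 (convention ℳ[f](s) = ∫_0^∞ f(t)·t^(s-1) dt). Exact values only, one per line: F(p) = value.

along the cuts 1/2, 1, ℳ[f](s) splits into 3 integrals
between 0 and 1/2 the integrand is 5*t/2·t^(s-1)
between 1/2 and 1 the integrand is 5*t**(3/2)·t^(s-1)
segment [1, 2) carries 5*t**(7/2); integrate it

F(-1/4) = -2**(3/4) + 32/13 + 545*2**(1/4)/39
F(7/4) = -5*2**(3/4)/52 + 160/273 + 28265*2**(1/4)/924
F(11/3) = -15*2**(5/6)/992 + 15*2**(1/3)/896 + 360/1333 + 3840*2**(1/6)/43
F(10) = 1805345/27979776 + 3858759545*sqrt(2)/1271808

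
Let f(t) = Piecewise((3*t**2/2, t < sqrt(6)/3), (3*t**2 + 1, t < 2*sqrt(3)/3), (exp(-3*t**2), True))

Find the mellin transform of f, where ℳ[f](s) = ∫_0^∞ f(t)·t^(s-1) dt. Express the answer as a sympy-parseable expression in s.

reversing the power substitution: 3*t/2 on [0, 2/3); 3*t + 1 on [2/3, 4/3); exp(-3*t) on [4/3, ∞)
peel off the common scale on t: t/2 on [0, 2); t + 1 on [2, 4); exp(-t) on [4, ∞)
strip the common scale on t: t on [0, 1); 2*t + 1 on [1, 2); exp(-2*t) on [2, ∞)
split f at sqrt(6)/3, 2*sqrt(3)/3: ℳ[f](s) collects 3 kernel integrals
∫ 3*t**2/2·t^(s-1) over [0, sqrt(6)/3)
[sqrt(6)/3, 2*sqrt(3)/3) adds the kernel integral of (3*t**2 + 1)
∫ over [2*sqrt(3)/3, ∞) of exp(-3*t**2)·t^(s-1) joins the sum

2**(s/2)*(2**(s/2)*s*(s/2 + 1)*uppergamma(s/2, 4)/2 - 4**(s/2)*s - 4**(s/2) + 5*8**(s/2)*s/2 + 8**(s/2))/(12**(s/2)*s*(s/2 + 1))
  Re(s) > -2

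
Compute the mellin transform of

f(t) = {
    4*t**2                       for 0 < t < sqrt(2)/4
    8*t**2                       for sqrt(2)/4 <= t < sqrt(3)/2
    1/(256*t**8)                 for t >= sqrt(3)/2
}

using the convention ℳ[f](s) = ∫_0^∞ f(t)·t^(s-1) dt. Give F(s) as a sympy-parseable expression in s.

strip the common scale on t: t**2 on [0, sqrt(2)/2); 2*t**2 on [sqrt(2)/2, sqrt(3)); t**(-8) on [sqrt(3), ∞)
remove the power substitution first: t on [0, 1/2); 2*t on [1/2, 3); t**(-4) on [3, ∞)
cuts at sqrt(2)/4, sqrt(3)/2: linearity sums the 3 kernel integrals
over [0, sqrt(2)/4), the kernel integral of 4*t**2 enters the sum
segment [sqrt(2)/4, sqrt(3)/2) carries 8*t**2; integrate it
[sqrt(3)/2, ∞) adds the kernel integral of 1/(256*t**8)

(sqrt(2)/4)**s*(972*6**(s/2)*(s - 8) - 2*6**(s/2)*(s + 2) - 81*s + 648)/(162*(s - 8)*(s + 2))
  -2 < Re(s) < 8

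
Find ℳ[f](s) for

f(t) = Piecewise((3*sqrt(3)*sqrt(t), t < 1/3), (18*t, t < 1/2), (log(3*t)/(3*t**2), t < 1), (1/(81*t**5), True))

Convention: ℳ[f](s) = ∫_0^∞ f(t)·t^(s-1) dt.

peel off the shared t-power: 3*sqrt(3)*t**(3/2) on [0, 1/3); 18*t**2 on [1/3, 1/2); log(3*t)/(3*t) on [1/2, 1); …
reversing the common scale on t: t**(3/2) on [0, 1); 2*t**2 on [1, 3/2); log(t)/t on [3/2, 3); …
breakpoints 1/3, 1/2, 1: one integral from each of the 4 segments
on [0, 1/3): add ∫ 3*sqrt(3)*sqrt(t)·t^(s-1) dt
piece [1/3, 1/2): integrate 18*t against the kernel
∫ log(3*t)/(3*t**2)·t^(s-1) over [1/2, 1)
piece [1, ∞): integrate 1/(81*t**5) against the kernel

6**(1 - s)*(324*2**(s - 1)*(s - 5)*(s + 1)*(-2*s + (s - 1)**2 + 3) - 324*2**(s - 1)*(s - 5)*(2*s + 1)*(-2*s + (s - 1)**2 + 3) - 108*3**(s - 1)*(s - 5)*(s - 1)*(s + 1)*(2*s + 1)*log(3) + 108*3**(s - 1)*(s - 5)*(s - 1)*(s + 1)*(2*s + 1)*log(2) - 108*3**(s - 1)*(s - 5)*(s + 1)*(2*s + 1)*log(2) + 108*3**(s - 1)*(s - 5)*(s + 1)*(2*s + 1) + 108*3**(s - 1)*(s - 5)*(s + 1)*(2*s + 1)*log(3) + 729*3**(s - 1)*(s - 5)*(2*s + 1)*(-2*s + (s - 1)**2 + 3) + 54*6**(s - 1)*(s - 5)*(s - 1)*(s + 1)*(2*s + 1)*log(3) - 54*6**(s - 1)*(s - 5)*(s + 1)*(2*s + 1)*log(3) - 54*6**(s - 1)*(s - 5)*(s + 1)*(2*s + 1) - 2*6**(s - 1)*(s + 1)*(2*s + 1)*(-2*s + (s - 1)**2 + 3))/(162*(s - 5)*(s + 1)*(2*s + 1)*(-2*s + (s - 1)**2 + 3))
  -1/2 < Re(s) < 5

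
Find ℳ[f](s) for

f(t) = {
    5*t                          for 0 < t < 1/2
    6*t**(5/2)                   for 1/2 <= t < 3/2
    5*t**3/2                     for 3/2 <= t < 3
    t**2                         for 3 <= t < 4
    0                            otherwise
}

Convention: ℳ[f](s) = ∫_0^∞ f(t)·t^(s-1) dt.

the 4 pieces separated at 1/2, 3/2, 3 each add one integral
[0, 1/2) adds the kernel integral of 5*t
∫ over [1/2, 3/2) of 6*t**(5/2)·t^(s-1) joins the sum
[3/2, 3) adds the kernel integral of 5*t**3/2
segment [3, 4) carries t**2; integrate it

(256*2**(2*s)*(s + 1)*(s + 3)*(2*s + 5) + 216*2**(1/2 - s)*3**(s + 1/2)*(s + 1)*(s + 2)*(s + 3) - 24*2**(1/2 - s)*(s + 1)*(s + 2)*(s + 3) + 1080*3**s*(s + 1)*(s + 2)*(2*s + 5) - 144*3**s*(s + 1)*(s + 3)*(2*s + 5) - 135*(3/2)**s*(s + 1)*(s + 2)*(2*s + 5) + 40*(s + 2)*(s + 3)*(2*s + 5)/2**s)/(16*(s + 1)*(s + 2)*(s + 3)*(2*s + 5))
  Re(s) > -1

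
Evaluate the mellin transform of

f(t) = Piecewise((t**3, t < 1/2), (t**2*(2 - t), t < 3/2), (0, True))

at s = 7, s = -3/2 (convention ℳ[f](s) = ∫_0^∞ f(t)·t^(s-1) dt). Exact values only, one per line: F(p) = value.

F(7) = 255857/92160
F(-3/2) = sqrt(2)*(-10 + 9*sqrt(3))/6

back out the shared t-power: t on [0, 1/2); 2 - t on [1/2, 3/2)
integrate the 2 segments split at 1/2, then add the results
∫ over [0, 1/2) of t**3·t^(s-1) joins the sum
piece [1/2, 3/2): integrate t**2*(2 - t) against the kernel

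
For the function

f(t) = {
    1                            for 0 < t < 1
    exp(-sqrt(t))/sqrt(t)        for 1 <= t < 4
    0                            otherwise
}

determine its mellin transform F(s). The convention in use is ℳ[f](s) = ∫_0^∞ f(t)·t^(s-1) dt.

2*uppergamma(2*s - 1, 1) - 2*uppergamma(2*s - 1, 2) + 1/s
  Re(s) > 0

back out the power substitution: 1 on [0, 1); exp(-t)/t on [1, 2)
peel off the shared t-power: t on [0, 1); exp(-t) on [1, 2)
treat the 2 regions marked off by 1 separately and sum
[0, 1) adds the kernel integral of 1
[1, 4) adds the kernel integral of exp(-sqrt(t))/sqrt(t)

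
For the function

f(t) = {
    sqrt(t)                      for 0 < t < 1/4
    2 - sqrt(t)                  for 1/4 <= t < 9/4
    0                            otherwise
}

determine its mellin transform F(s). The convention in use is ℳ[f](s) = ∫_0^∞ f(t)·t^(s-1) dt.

(9**s*s + 2*9**s - 2*s - 2)/(4**s*s*(2*s + 1))
  Re(s) > -1/2

invert the power substitution to get t on [0, 1/2); 2 - t on [1/2, 3/2)
linearity at 1/4 turns ℳ[f](s) into 2 summed integrals
on [0, 1/4): add ∫ sqrt(t)·t^(s-1) dt
between 1/4 and 9/4 the integrand is (2 - sqrt(t))·t^(s-1)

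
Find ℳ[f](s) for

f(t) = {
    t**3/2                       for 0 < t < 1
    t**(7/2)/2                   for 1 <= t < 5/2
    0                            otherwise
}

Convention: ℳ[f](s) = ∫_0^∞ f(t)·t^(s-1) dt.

linearity at 1 turns ℳ[f](s) into 2 summed integrals
segment [0, 1) carries t**3/2; integrate it
∫ t**(7/2)/2·t^(s-1) over [1, 5/2)

(2*(5/2)**(s + 7/2)*(s + 3) + 1)/(2*(s + 3)*(2*s + 7))
  Re(s) > -3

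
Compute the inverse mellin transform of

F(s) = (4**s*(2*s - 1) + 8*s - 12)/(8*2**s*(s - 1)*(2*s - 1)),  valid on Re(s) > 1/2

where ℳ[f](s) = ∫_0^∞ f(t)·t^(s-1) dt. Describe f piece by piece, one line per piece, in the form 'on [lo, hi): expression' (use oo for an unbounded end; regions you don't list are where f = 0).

on [0, 1/2): sqrt(2)/(2*sqrt(t))
on [1/2, 2): 1/(4*t)

undo the common scale on t: 1/sqrt(t) on [0, 1); 1/(2*t) on [1, 4)
undo the shared t-power: sqrt(t) on [0, 1); 1/2 on [1, 4)
remove the power substitution first: t on [0, 1); 1/2 on [1, 2)
treat the 2 regions marked off by 1/2 separately and sum
[0, 1/2) adds the kernel integral of sqrt(2)/(2*sqrt(t))
∫ 1/(4*t)·t^(s-1) over [1/2, 2)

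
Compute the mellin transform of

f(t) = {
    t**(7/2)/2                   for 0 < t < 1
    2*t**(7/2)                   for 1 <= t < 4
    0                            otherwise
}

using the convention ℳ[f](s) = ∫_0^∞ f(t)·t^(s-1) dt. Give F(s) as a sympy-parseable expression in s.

decompose at 1; ℳ[f](s) sums the 2 pieces' integrals
∫ over [0, 1) of t**(7/2)/2·t^(s-1) joins the sum
segment 1 to 4 holds 2*t**(7/2); add its integral

(2**(2*s + 9) - 3)/(2*s + 7)
  Re(s) > -7/2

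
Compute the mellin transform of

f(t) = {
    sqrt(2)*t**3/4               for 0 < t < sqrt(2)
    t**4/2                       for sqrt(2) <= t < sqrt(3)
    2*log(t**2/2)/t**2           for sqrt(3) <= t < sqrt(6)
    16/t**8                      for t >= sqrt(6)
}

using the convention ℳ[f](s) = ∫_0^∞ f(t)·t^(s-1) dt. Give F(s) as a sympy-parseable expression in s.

(324*2**(s/2)*(s/2 - 4)*(s/2 + 2)*(s**2/4 - s + 1) - 324*2**(s/2)*(s/2 - 4)*(s + 3)*(s**2/4 - s + 1) - 54*3**(s/2)*s*(s/2 - 4)*(s/2 + 2)*(s + 3)*log(3) + 54*3**(s/2)*s*(s/2 - 4)*(s/2 + 2)*(s + 3)*log(2) - 108*3**(s/2)*(s/2 - 4)*(s/2 + 2)*(s + 3)*log(2) + 108*3**(s/2)*(s/2 - 4)*(s/2 + 2)*(s + 3) + 108*3**(s/2)*(s/2 - 4)*(s/2 + 2)*(s + 3)*log(3) + 729*3**(s/2)*(s/2 - 4)*(s + 3)*(s**2/4 - s + 1) + 27*6**(s/2)*s*(s/2 - 4)*(s/2 + 2)*(s + 3)*log(3) - 54*6**(s/2)*(s/2 - 4)*(s/2 + 2)*(s + 3)*log(3) - 54*6**(s/2)*(s/2 - 4)*(s/2 + 2)*(s + 3) - 2*6**(s/2)*(s/2 + 2)*(s + 3)*(s**2/4 - s + 1))/(324*(s/2 - 4)*(s/2 + 2)*(s + 3)*(s**2/4 - s + 1))
  -3 < Re(s) < 8

back out the power substitution: sqrt(2)*t**(3/2)/4 on [0, 2); t**2/2 on [2, 3); 2*log(t/2)/t on [3, 6); …
invert the common scale on t to get t**(3/2) on [0, 1); 2*t**2 on [1, 3/2); log(t)/t on [3/2, 3); …
summing 4 kernel integrals split by sqrt(2), sqrt(3), sqrt(6) yields ℳ[f](s)
over [0, sqrt(2)), the kernel integral of sqrt(2)*t**3/4 enters the sum
[sqrt(2), sqrt(3)) adds the kernel integral of t**4/2
[sqrt(3), sqrt(6)) adds the kernel integral of 2*log(t**2/2)/t**2
on [sqrt(6), ∞) integrate f = 16/t**8 against the kernel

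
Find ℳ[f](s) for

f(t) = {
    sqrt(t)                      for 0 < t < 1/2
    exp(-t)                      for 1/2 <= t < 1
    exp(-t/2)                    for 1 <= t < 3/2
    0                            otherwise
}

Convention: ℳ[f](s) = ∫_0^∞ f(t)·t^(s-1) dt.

breakpoints 1/2, 1: one integral from each of the 3 segments
∫ over [0, 1/2) of sqrt(t)·t^(s-1) joins the sum
over [1/2, 1), the kernel integral of exp(-t) enters the sum
[1, 3/2) adds the kernel integral of exp(-t/2)

(2**s*(2*s + 1)*uppergamma(s, 1/2) - 2**s*(2*s + 1)*uppergamma(s, 1) + 4**s*(2*s + 1)*uppergamma(s, 1/2) - 4**s*(2*s + 1)*uppergamma(s, 3/4) + sqrt(2))/(2**s*(2*s + 1))
  Re(s) > -1/2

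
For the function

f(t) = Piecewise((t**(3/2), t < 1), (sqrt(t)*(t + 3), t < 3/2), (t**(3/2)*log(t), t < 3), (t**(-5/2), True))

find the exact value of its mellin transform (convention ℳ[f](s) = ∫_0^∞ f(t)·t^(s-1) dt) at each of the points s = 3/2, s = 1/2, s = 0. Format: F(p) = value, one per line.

F(3/2) = 17/24 + 9*log(2)/8 + 63*log(3)/8
F(1/2) = 9*log(2)/8 + 143/144 + 27*log(3)/8
F(0) = -6 - 178*sqrt(3)/135 + log(2**(sqrt(6)/2)*3**(-sqrt(6)/2 + 2*sqrt(3))) + 23*sqrt(6)/6

reversing the shared t-power: t on [0, 1); t + 3 on [1, 3/2); t*log(t) on [3/2, 3); …
along the cuts 1, 3/2, 3, ℳ[f](s) splits into 4 integrals
[0, 1) adds the kernel integral of t**(3/2)
on [1, 3/2) integrate f = sqrt(t)*(t + 3) against the kernel
on [3/2, 3) integrate f = t**(3/2)*log(t) against the kernel
∫ t**(-5/2)·t^(s-1) over [3, ∞)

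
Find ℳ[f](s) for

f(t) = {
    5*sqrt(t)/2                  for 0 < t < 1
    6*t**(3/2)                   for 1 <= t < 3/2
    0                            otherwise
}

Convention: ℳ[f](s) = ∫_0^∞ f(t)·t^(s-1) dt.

decompose at 1; ℳ[f](s) sums the 2 pieces' integrals
∫ 5*sqrt(t)/2·t^(s-1) over [0, 1)
for t in [1, 3/2): the term is ∫ 6*t**(3/2)·t^(s-1)

(12*(3/2)**(s + 3/2)*(2*s + 1) - 14*s + 3)/((2*s + 1)*(2*s + 3))
  Re(s) > -1/2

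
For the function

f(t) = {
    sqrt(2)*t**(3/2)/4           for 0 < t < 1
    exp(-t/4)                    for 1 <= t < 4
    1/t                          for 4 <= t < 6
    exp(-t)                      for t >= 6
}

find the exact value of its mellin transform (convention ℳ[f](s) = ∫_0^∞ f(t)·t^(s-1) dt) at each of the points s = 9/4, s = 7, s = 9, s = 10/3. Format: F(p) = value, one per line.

F(9/4) = -16*sqrt(2)*uppergamma(9/4, 1) - 47*sqrt(2)/15 + uppergamma(9/4, 6) + 24*6**(1/4)/5 + 16*sqrt(2)*uppergamma(9/4, 1/4)
F(7) = -32063488*exp(-1) + sqrt(2)/34 + 176112*exp(-6) + 21280/3 + 15146980*exp(-1/4)
F(9) = -28731244544*exp(-1) + sqrt(2)/42 + 13781376*exp(-6) + 201760 + 13571694212*exp(-1/4)
F(10/3) = -64*2**(2/3)*uppergamma(10/3, 1) - 48*2**(2/3)/7 + 3*sqrt(2)/58 + uppergamma(10/3, 6) + 108*6**(1/3)/7 + 64*2**(2/3)*uppergamma(10/3, 1/4)

undo the common scale on t: t**(3/2) on [0, 1/2); exp(-t/2) on [1/2, 2); 1/(2*t) on [2, 3); …
the 4 pieces separated at 1, 4, 6 each add one integral
segment [0, 1) carries sqrt(2)*t**(3/2)/4; integrate it
segment [1, 4) carries exp(-t/4); integrate it
over [4, 6), the kernel integral of 1/t enters the sum
[6, ∞) adds the kernel integral of exp(-t)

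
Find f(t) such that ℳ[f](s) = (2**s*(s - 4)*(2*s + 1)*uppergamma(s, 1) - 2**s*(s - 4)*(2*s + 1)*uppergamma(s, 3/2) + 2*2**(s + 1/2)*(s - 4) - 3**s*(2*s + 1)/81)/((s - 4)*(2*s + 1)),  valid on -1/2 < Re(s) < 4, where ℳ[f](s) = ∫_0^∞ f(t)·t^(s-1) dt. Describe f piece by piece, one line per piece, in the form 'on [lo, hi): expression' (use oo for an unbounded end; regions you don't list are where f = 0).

f breaks at 2, 3 into 3 integrals to sum
piece [0, 2): integrate sqrt(t) against the kernel
segment [2, 3) carries exp(-t/2); integrate it
segment 3 to ∞ holds t**(-4); add its integral

on [0, 2): sqrt(t)
on [2, 3): exp(-t/2)
on [3, oo): t**(-4)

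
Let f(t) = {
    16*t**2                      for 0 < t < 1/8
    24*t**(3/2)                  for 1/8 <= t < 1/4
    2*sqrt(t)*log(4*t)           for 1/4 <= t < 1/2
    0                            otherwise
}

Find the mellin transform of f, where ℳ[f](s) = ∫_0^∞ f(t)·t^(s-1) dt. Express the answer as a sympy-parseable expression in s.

back out the common scale on t: 4*t**2 on [0, 1/4); 6*sqrt(2)*t**(3/2) on [1/4, 1/2); sqrt(2)*sqrt(t)*log(2*t) on [1/2, 1)
back out the common scale on t: t**2 on [0, 1/2); 3*t**(3/2) on [1/2, 1); sqrt(t)*log(t) on [1, 2)
back out the shared t-power: t**(3/2) on [0, 1/2); 3*t on [1/2, 1); log(t) on [1, 2)
treat the 3 regions marked off by 1/8, 1/4 separately and sum
∫ 16*t**2·t^(s-1) over [0, 1/8)
for t in [1/8, 1/4): the term is ∫ 24*t**(3/2)·t^(s-1)
on [1/4, 1/2): add ∫ 2*sqrt(t)*log(4*t)·t^(s-1) dt

2**(-3*s - 5/2)*(2**(s + 7/2)*(2*s + 1)**2*(3*s + 6) + 2**(s + 9/2)*(s + 2)*(2*s + 3) - 2**(2*s + 5)*(s + 2)*(2*s + 3) + 16*4**s*(s + 2)*(2*s + 1)*(2*s + 3)*log(2) + (-12*s - 24)*(2*s + 1)**2 + sqrt(2)*(2*s + 1)**2*(2*s + 3))/((s + 2)*(2*s + 1)**2*(2*s + 3))
  Re(s) > -2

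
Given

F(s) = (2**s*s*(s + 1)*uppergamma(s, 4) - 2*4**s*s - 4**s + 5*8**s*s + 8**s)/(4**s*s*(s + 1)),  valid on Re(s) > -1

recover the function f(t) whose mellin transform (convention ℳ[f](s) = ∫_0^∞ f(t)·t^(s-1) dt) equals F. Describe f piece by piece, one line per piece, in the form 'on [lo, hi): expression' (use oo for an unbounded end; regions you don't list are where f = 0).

on [0, 1): t
on [1, 2): 2*t + 1
on [2, oo): exp(-2*t)

the 3 pieces separated at 1, 2 each add one integral
over [0, 1), the kernel integral of t enters the sum
segment 1 to 2 holds (2*t + 1); add its integral
segment [2, ∞) carries exp(-2*t); integrate it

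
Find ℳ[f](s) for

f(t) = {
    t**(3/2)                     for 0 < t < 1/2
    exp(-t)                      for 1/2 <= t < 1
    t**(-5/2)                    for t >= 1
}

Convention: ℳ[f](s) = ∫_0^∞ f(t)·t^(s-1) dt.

(2*2**s*(2*s - 5)*(2*s + 3)*uppergamma(s, 1/2) - 2*2**s*(2*s - 5)*(2*s + 3)*uppergamma(s, 1) - 4*2**s*(2*s + 3) + sqrt(2)*(2*s - 5))/(2*2**s*(2*s - 5)*(2*s + 3))
  -3/2 < Re(s) < 5/2

cuts at 1/2, 1: linearity sums the 3 kernel integrals
on [0, 1/2): add ∫ t**(3/2)·t^(s-1) dt
the [1/2, 1) slice contributes ∫ exp(-t)·t^(s-1) dt
piece [1, ∞): integrate t**(-5/2) against the kernel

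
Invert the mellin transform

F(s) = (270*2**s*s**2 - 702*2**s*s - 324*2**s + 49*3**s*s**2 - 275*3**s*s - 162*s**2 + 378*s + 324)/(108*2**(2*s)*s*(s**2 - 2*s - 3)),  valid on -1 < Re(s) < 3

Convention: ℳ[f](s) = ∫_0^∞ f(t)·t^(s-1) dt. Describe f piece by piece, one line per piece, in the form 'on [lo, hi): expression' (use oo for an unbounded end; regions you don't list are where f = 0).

on [0, 1/4): 2*t
on [1/4, 1/2): 4*t + 1
on [1/2, 3/4): t
on [3/4, oo): 1/(8*t**3)

the common scale on t comes off first: t on [0, 1/2); 2*t + 1 on [1/2, 1); t/2 on [1, 3/2); …
slice at 1/4, 1/2, 3/4, transform all 4 pieces, and sum them
between 0 and 1/4 the integrand is 2*t·t^(s-1)
[1/4, 1/2) adds the kernel integral of (4*t + 1)
on [1/2, 3/4) integrate f = t against the kernel
the [3/4, ∞) slice contributes ∫ 1/(8*t**3)·t^(s-1) dt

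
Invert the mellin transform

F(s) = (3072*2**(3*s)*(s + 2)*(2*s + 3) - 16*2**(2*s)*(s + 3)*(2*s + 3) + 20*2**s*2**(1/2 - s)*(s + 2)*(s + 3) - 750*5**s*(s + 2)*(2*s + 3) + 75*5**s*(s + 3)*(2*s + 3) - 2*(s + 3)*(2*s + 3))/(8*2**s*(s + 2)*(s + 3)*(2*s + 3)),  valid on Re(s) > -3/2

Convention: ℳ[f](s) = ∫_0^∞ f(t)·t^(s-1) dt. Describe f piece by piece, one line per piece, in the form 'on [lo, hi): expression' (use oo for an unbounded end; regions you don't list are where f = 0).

summing 4 kernel integrals split by 1/2, 2, 5/2 yields ℳ[f](s)
on [0, 1/2): add ∫ 5*t**(3/2)·t^(s-1) dt
∫ over [1/2, 2) of t**2·t^(s-1) joins the sum
for t in [2, 5/2): the term is ∫ 3*t**2/2·t^(s-1)
on [5/2, 4): add ∫ 6*t**3·t^(s-1) dt

on [0, 1/2): 5*t**(3/2)
on [1/2, 2): t**2
on [2, 5/2): 3*t**2/2
on [5/2, 4): 6*t**3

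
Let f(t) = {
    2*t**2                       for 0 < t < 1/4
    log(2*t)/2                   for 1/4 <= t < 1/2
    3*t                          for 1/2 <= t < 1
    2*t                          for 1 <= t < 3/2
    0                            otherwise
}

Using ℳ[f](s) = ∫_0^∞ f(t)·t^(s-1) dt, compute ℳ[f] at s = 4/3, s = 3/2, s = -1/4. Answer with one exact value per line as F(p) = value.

F(4/3) = -207*2**(2/3)/896 + 3*2**(1/3)*log(2)/64 + 51*2**(1/3)/1280 + 3/7 + 27*12**(1/3)/28
F(3/2) = -37*sqrt(2)/180 + log(2)/24 + 4357/10080 + 9*sqrt(6)/10
F(-1/4) = sqrt(2)*(-210*2**(3/4) - 84*log(2) + 28*sqrt(2) + 28*6**(3/4) + 339)/42

remove the shared t-power first: 2*t on [0, 1/4); log(2*t)/(2*t) on [1/4, 1/2); 3 on [1/2, 1); …
invert the common scale on t to get t on [0, 1/2); log(t)/t on [1/2, 1); 3 on [1, 2); …
summing 4 kernel integrals split by 1/4, 1/2, 1 yields ℳ[f](s)
for t in [0, 1/4): the term is ∫ 2*t**2·t^(s-1)
between 1/4 and 1/2 the integrand is log(2*t)/2·t^(s-1)
the [1/2, 1) slice contributes ∫ 3*t·t^(s-1) dt
between 1 and 3/2 the integrand is 2*t·t^(s-1)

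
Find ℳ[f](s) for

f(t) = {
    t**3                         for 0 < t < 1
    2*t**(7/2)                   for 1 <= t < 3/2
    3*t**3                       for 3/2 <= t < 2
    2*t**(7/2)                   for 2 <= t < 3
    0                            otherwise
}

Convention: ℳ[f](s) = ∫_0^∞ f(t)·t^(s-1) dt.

(3*2**(s + 3)*(2*s + 7) - 4*2**(s + 7/2)*(s + 3) + 4*3**(s + 7/2)*(s + 3) - 3*(3/2)**(s + 3)*(2*s + 7) + 4*(3/2)**(s + 7/2)*(s + 3) - 2*s - 5)/((s + 3)*(2*s + 7))
  Re(s) > -3

summing 4 kernel integrals split by 1, 3/2, 2 yields ℳ[f](s)
segment 0 to 1 holds t**3; add its integral
between 1 and 3/2 the integrand is 2*t**(7/2)·t^(s-1)
[3/2, 2) adds the kernel integral of 3*t**3
[2, 3) adds the kernel integral of 2*t**(7/2)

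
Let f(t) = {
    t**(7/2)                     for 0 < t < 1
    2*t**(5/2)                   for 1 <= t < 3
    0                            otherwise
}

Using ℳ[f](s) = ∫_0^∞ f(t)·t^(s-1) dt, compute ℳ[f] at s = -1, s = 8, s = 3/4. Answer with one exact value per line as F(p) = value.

F(-1) = -14/15 + 4*sqrt(3)
F(8) = -50/483 + 78732*sqrt(3)/7
F(3/4) = -84/221 + 216*3**(1/4)/13

strip the shared t-power: t**(3/2) on [0, 1); 2*sqrt(t) on [1, 3)
treat the 2 regions marked off by 1 separately and sum
the [0, 1) slice contributes ∫ t**(7/2)·t^(s-1) dt
the [1, 3) slice contributes ∫ 2*t**(5/2)·t^(s-1) dt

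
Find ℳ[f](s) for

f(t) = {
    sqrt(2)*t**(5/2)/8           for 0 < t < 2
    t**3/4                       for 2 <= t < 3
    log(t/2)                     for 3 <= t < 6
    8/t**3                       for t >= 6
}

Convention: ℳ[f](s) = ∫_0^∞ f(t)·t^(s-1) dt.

2**s*2**(-s - 1)*(324*2**(s + 1)*(s - 3)*(s + 3)*(-2*s + (s + 1)**2 - 1) - 324*2**(s + 1)*(s - 3)*(2*s + 5)*(-2*s + (s + 1)**2 - 1) - 108*3**(s + 1)*(s - 3)*(s + 1)*(s + 3)*(2*s + 5)*log(3) + 108*3**(s + 1)*(s - 3)*(s + 1)*(s + 3)*(2*s + 5)*log(2) - 108*3**(s + 1)*(s - 3)*(s + 3)*(2*s + 5)*log(2) + 108*3**(s + 1)*(s - 3)*(s + 3)*(2*s + 5) + 108*3**(s + 1)*(s - 3)*(s + 3)*(2*s + 5)*log(3) + 729*3**(s + 1)*(s - 3)*(2*s + 5)*(-2*s + (s + 1)**2 - 1) + 54*6**(s + 1)*(s - 3)*(s + 1)*(s + 3)*(2*s + 5)*log(3) - 54*6**(s + 1)*(s - 3)*(s + 3)*(2*s + 5)*log(3) - 54*6**(s + 1)*(s - 3)*(s + 3)*(2*s + 5) - 2*6**(s + 1)*(s + 3)*(2*s + 5)*(-2*s + (s + 1)**2 - 1))/(162*(s - 3)*(s + 3)*(2*s + 5)*(-2*s + (s + 1)**2 - 1))
  -5/2 < Re(s) < 3

back out the common scale on t: t**(5/2) on [0, 1); 2*t**3 on [1, 3/2); log(t) on [3/2, 3); …
reversing the shared t-power: t**(3/2) on [0, 1); 2*t**2 on [1, 3/2); log(t)/t on [3/2, 3); …
along the cuts 2, 3, 6, ℳ[f](s) splits into 4 integrals
for t in [0, 2): the term is ∫ sqrt(2)*t**(5/2)/8·t^(s-1)
between 2 and 3 the integrand is t**3/4·t^(s-1)
∫ over [3, 6) of log(t/2)·t^(s-1) joins the sum
the [6, ∞) slice contributes ∫ 8/t**3·t^(s-1) dt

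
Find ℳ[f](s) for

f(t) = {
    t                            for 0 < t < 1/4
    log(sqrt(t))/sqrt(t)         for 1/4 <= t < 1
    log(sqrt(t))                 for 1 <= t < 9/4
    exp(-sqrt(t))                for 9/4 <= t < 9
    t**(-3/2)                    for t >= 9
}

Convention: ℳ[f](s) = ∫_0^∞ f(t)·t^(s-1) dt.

strip the power substitution: t**2 on [0, 1/2); log(t)/t on [1/2, 1); log(t) on [1, 3/2); …
f breaks at 1/4, 1, 9/4, 9 into 5 integrals to sum
∫ t·t^(s-1) over [0, 1/4)
between 1/4 and 1 the integrand is log(sqrt(t))/sqrt(t)·t^(s-1)
between 1 and 9/4 the integrand is log(sqrt(t))·t^(s-1)
between 9/4 and 9 the integrand is exp(-sqrt(t))·t^(s-1)
for t in [9, ∞): the term is ∫ t**(-3/2)·t^(s-1)

(432*2**(2*s)*s**2*(2*s - 3)*(2*s + 2)*(4*s**2 - 4*s + 1)*uppergamma(2*s, 3/2) - 432*2**(2*s)*s**2*(2*s - 3)*(2*s + 2)*(4*s**2 - 4*s + 1)*uppergamma(2*s, 3) - 432*2**(2*s)*s**2*(2*s - 3)*(2*s + 2) + 108*2**(2*s)*(2*s - 3)*(2*s + 2)*(4*s**2 - 4*s + 1) - 216*3**(2*s)*s*(2*s - 3)*(2*s + 2)*(4*s**2 - 4*s + 1)*log(2) + 216*3**(2*s)*s*(2*s - 3)*(2*s + 2)*(4*s**2 - 4*s + 1)*log(3) - 108*3**(2*s)*(2*s - 3)*(2*s + 2)*(4*s**2 - 4*s + 1) - 16*6**(2*s)*s**2*(2*s + 2)*(4*s**2 - 4*s + 1) + 1728*s**3*(2*s - 3)*(2*s + 2)*log(2) - 864*s**2*(2*s - 3)*(2*s + 2)*log(2) + 864*s**2*(2*s - 3)*(2*s + 2) + 108*s**2*(2*s - 3)*(4*s**2 - 4*s + 1))/(216*2**(2*s)*s**2*(2*s - 3)*(2*s + 2)*(4*s**2 - 4*s + 1))
  -1 < Re(s) < 3/2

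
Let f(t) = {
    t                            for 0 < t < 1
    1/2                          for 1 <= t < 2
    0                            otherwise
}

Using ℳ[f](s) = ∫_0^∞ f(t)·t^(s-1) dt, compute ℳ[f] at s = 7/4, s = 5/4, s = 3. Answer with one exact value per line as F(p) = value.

F(7/4) = 6/77 + 4*2**(3/4)/7
F(5/4) = 2/45 + 4*2**(1/4)/5
F(3) = 17/12

linearity at 1 turns ℳ[f](s) into 2 summed integrals
between 0 and 1 the integrand is t·t^(s-1)
∫ over [1, 2) of 1/2·t^(s-1) joins the sum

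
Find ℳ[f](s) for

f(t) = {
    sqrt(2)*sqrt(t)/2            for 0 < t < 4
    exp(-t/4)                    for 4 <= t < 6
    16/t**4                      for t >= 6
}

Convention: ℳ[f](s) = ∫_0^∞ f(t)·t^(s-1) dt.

2**s*(2**s*(s - 4)*(2*s + 1)*uppergamma(s, 1) - 2**s*(s - 4)*(2*s + 1)*uppergamma(s, 3/2) + 2*2**(s + 1/2)*(s - 4) - 3**s*(2*s + 1)/81)/((s - 4)*(2*s + 1))
  -1/2 < Re(s) < 4

remove the common scale on t first: sqrt(t) on [0, 2); exp(-t/2) on [2, 3); t**(-4) on [3, ∞)
summing 3 kernel integrals split by 4, 6 yields ℳ[f](s)
segment [0, 4) carries sqrt(2)*sqrt(t)/2; integrate it
∫ over [4, 6) of exp(-t/4)·t^(s-1) joins the sum
segment 6 to ∞ holds 16/t**4; add its integral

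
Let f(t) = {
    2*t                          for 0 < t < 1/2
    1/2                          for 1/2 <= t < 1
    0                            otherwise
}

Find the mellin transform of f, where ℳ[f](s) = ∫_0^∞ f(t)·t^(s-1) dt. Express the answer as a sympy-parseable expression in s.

peel off the common scale on t: t on [0, 1); 1/2 on [1, 2)
along the cuts 1/2, ℳ[f](s) splits into 2 integrals
piece [0, 1/2): integrate 2*t against the kernel
for t in [1/2, 1): the term is ∫ 1/2·t^(s-1)

(2**s*(s + 1) + s - 1)/(2*2**s*s*(s + 1))
  Re(s) > -1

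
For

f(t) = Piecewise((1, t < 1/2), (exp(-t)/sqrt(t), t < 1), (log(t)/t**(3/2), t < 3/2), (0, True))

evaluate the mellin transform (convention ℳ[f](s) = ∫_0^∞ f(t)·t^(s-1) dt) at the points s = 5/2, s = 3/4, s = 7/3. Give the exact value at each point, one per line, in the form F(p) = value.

undo the shared t-power: t on [0, 1/2); sqrt(t)*exp(-t) on [1/2, 1); log(t)/sqrt(t) on [1, 3/2)
reversing the shared t-power: sqrt(t) on [0, 1/2); exp(-t) on [1/2, 1); log(t)/t on [1, 3/2)
treat the 3 regions marked off by 1/2, 1 separately and sum
∫ over [0, 1/2) of 1·t^(s-1) joins the sum
on [1/2, 1): add ∫ exp(-t)/sqrt(t)·t^(s-1) dt
on [1, 3/2) integrate f = log(t)/t**(3/2) against the kernel

F(5/2) = -2*exp(-1) - 1/2 + sqrt(2)/20 + log(205891132094649/1073741824)/20 + 3*exp(-1/2)/2
F(3/4) = -16*2**(3/4)*3**(1/4)/27 + log(2**(4*2**(3/4)*3**(1/4)/9)/3**(4*2**(3/4)*3**(1/4)/9)) - uppergamma(1/4, 1) + uppergamma(1/4, 1/2) + 2*2**(1/4)/3 + 16/9
F(7/3) = -18*2**(1/6)*3**(5/6)/25 - uppergamma(11/6, 1) + 3*2**(2/3)/56 + log(3**(3*2**(1/6)*3**(5/6)/5)/2**(3*2**(1/6)*3**(5/6)/5)) + uppergamma(11/6, 1/2) + 36/25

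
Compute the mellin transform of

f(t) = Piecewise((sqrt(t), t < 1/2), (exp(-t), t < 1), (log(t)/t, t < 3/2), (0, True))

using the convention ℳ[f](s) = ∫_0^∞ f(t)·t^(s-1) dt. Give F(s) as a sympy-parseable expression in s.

(3*2**s*(2*s + 1)*(s**2 - 2*s + 1)*uppergamma(s, 1/2) - 3*2**s*(2*s + 1)*(s**2 - 2*s + 1)*uppergamma(s, 1) + 3*2**s*(2*s + 1) + 3**s*s*(2*s + 1)*(-2*log(2) + 2*log(3)) - 2*3**s*(2*s + 1) + 3**s*(2*s + 1)*(-2*log(3) + 2*log(2)) + 3*sqrt(2)*(s**2 - 2*s + 1))/(3*2**s*(2*s + 1)*(s**2 - 2*s + 1))
  Re(s) > -1/2

treat the 3 regions marked off by 1/2, 1 separately and sum
∫ sqrt(t)·t^(s-1) over [0, 1/2)
for t in [1/2, 1): the term is ∫ exp(-t)·t^(s-1)
segment 1 to 3/2 holds log(t)/t; add its integral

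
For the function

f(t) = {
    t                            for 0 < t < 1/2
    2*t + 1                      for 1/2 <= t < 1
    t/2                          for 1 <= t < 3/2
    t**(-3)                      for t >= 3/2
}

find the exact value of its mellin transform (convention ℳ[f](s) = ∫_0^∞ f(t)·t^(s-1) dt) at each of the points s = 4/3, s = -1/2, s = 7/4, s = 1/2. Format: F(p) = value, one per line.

integrate the 4 segments split at 1/2, 1, 3/2, then add the results
segment [0, 1/2) carries t; integrate it
on [1/2, 1): add ∫ (2*t + 1)·t^(s-1) dt
on [1, 3/2) integrate f = t/2 against the kernel
on [3/2, ∞) integrate f = t**(-3) against the kernel

F(4/3) = 2**(2/3)*(-405 + 629*3**(1/3) + 1170*2**(1/3))/1680
F(-1/2) = 1 + 599*sqrt(6)/1134 + sqrt(2)
F(7/4) = 2**(1/4)*(-2610 + 5299*3**(3/4) + 7740*2**(3/4))/13860
F(1/2) = -7*sqrt(2)/6 + 167*sqrt(6)/540 + 3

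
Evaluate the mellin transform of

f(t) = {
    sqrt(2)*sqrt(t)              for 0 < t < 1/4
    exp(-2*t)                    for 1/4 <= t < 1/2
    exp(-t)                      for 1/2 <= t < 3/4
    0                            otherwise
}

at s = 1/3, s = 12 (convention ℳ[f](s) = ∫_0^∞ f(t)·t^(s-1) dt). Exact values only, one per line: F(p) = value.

back out the common scale on t: sqrt(t) on [0, 1/2); exp(-t) on [1/2, 1); exp(-t/2) on [1, 3/2)
breakpoints 1/4, 1/2: one integral from each of the 3 segments
piece [0, 1/4): integrate sqrt(2)*sqrt(t) against the kernel
over [1/4, 1/2), the kernel integral of exp(-2*t) enters the sum
segment 1/2 to 3/4 holds exp(-t); add its integral

F(1/3) = -uppergamma(1/3, 3/4) - 2**(2/3)*uppergamma(1/3, 1)/2 + 2**(2/3)*uppergamma(1/3, 1/2)/2 + 3*2**(5/6)/10 + uppergamma(1/3, 1/2)
F(12) = -354434904271143*exp(-3/4)/4194304 - 13563139*exp(-1)/512 + sqrt(2)/419430400 + 552203144321471*exp(-1/2)/8388608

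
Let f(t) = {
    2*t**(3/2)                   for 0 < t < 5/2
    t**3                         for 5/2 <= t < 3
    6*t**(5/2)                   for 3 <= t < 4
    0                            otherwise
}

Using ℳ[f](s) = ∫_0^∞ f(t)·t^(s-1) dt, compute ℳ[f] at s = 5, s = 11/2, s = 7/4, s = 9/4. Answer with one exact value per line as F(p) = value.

F(5) = -8748*sqrt(3)/5 + 15625*sqrt(10)/416 + 274880411/10240
F(11/2) = -390625*sqrt(10)/4352 + 13122*sqrt(3)/17 + 19893725/448
F(7/4) = -1944*3**(1/4)/17 - 625*2**(1/4)*5**(3/4)/152 + 125*2**(3/4)*5**(1/4)/26 + 324*3**(3/4)/19 + 6144*sqrt(2)/17
F(9/4) = -1944*3**(3/4)/19 - 3125*2**(3/4)*5**(1/4)/336 + 25*2**(1/4)*5**(3/4)/6 + 324*3**(1/4)/7 + 12288*sqrt(2)/19

along the cuts 5/2, 3, ℳ[f](s) splits into 3 integrals
for t in [0, 5/2): the term is ∫ 2*t**(3/2)·t^(s-1)
[5/2, 3) adds the kernel integral of t**3
∫ over [3, 4) of 6*t**(5/2)·t^(s-1) joins the sum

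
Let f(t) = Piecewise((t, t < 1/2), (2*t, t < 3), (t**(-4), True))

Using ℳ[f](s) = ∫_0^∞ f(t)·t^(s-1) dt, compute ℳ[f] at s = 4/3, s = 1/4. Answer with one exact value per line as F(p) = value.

slice at 1/2, 3, transform all 3 pieces, and sum them
∫ over [0, 1/2) of t·t^(s-1) joins the sum
∫ over [1/2, 3) of 2*t·t^(s-1) joins the sum
on [3, ∞): add ∫ t**(-4)·t^(s-1) dt

F(4/3) = 2**(2/3)*(-54 + 3895*6**(1/3))/1008
F(1/4) = 2**(3/4)*(-243 + 2918*6**(1/4))/1215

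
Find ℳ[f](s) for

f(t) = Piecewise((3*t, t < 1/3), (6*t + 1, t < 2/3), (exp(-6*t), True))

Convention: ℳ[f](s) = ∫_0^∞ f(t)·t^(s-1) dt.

(2**s*s*(s + 1)*uppergamma(s, 4) - 2*4**s*s - 4**s + 5*8**s*s + 8**s)/(12**s*s*(s + 1))
  Re(s) > -1

undo the common scale on t: t on [0, 1); 2*t + 1 on [1, 2); exp(-2*t) on [2, ∞)
linearity at 1/3, 2/3 turns ℳ[f](s) into 3 summed integrals
[0, 1/3) adds the kernel integral of 3*t
∫ (6*t + 1)·t^(s-1) over [1/3, 2/3)
the [2/3, ∞) slice contributes ∫ exp(-6*t)·t^(s-1) dt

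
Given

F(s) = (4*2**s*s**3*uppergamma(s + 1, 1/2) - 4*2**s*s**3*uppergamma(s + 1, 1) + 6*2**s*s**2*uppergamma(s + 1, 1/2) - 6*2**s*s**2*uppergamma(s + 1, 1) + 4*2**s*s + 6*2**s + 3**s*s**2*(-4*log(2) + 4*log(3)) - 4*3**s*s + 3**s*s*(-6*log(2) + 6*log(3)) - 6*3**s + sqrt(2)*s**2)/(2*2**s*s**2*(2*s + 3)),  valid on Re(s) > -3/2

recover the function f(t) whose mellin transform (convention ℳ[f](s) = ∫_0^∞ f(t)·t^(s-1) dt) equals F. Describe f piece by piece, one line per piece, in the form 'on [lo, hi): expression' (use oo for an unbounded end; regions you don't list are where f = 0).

remove the shared t-power first: sqrt(t) on [0, 1/2); exp(-t) on [1/2, 1); log(t)/t on [1, 3/2)
the 3 pieces separated at 1/2, 1 each add one integral
segment [0, 1/2) carries t**(3/2); integrate it
∫ over [1/2, 1) of t*exp(-t)·t^(s-1) joins the sum
∫ log(t)·t^(s-1) over [1, 3/2)

on [0, 1/2): t**(3/2)
on [1/2, 1): t*exp(-t)
on [1, 3/2): log(t)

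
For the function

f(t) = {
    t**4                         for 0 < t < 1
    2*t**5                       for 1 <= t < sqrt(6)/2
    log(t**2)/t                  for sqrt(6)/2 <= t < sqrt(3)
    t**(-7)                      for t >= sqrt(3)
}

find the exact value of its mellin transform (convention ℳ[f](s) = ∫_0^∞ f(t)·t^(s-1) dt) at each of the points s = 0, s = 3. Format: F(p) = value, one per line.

the shared t-power comes off first: t**3 on [0, 1); 2*t**4 on [1, sqrt(6)/2); log(t**2)/t**2 on [sqrt(6)/2, sqrt(3)); …
strip the power substitution: t**(3/2) on [0, 1); 2*t**2 on [1, 3/2); log(t)/t on [3/2, 3); …
the 4 pieces separated at 1, sqrt(6)/2, sqrt(3) each add one integral
[0, 1) adds the kernel integral of t**4
on [1, sqrt(6)/2): add ∫ 2*t**5·t^(s-1) dt
for t in [sqrt(6)/2, sqrt(3)): the term is ∫ log(t**2)/t·t^(s-1)
on [sqrt(3), ∞) integrate f = t**(-7) against the kernel

F(0) = -377*sqrt(3)/567 - sqrt(3)*log(3)/3 - sqrt(6)*log(2)/3 - 3/20 + sqrt(6)*log(3)/3 + 67*sqrt(6)/60
F(3) = 1759/4032 + log(6**(3/4))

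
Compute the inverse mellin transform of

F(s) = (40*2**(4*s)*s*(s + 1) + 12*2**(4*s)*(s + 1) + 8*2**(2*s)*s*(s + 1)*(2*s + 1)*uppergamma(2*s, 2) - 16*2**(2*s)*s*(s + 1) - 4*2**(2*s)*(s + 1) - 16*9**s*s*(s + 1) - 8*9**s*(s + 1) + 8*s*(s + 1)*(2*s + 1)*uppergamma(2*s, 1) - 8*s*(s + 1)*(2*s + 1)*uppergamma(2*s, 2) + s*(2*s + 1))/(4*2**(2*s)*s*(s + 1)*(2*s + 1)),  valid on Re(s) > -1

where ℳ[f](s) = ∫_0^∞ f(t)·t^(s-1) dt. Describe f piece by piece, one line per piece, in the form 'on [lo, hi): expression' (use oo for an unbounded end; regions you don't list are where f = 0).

undo the power substitution: t**2 on [0, 1/2); exp(-2*t) on [1/2, 1); t + 1 on [1, 3/2); …
decompose at 1/4, 1, 9/4, 4; ℳ[f](s) sums the 5 pieces' integrals
segment 0 to 1/4 holds t; add its integral
on [1/4, 1): add ∫ exp(-2*sqrt(t))·t^(s-1) dt
[1, 9/4) adds the kernel integral of (sqrt(t) + 1)
segment 9/4 to 4 holds (sqrt(t) + 3); add its integral
segment 4 to ∞ holds exp(-sqrt(t)); add its integral

on [0, 1/4): t
on [1/4, 1): exp(-2*sqrt(t))
on [1, 9/4): sqrt(t) + 1
on [9/4, 4): sqrt(t) + 3
on [4, oo): exp(-sqrt(t))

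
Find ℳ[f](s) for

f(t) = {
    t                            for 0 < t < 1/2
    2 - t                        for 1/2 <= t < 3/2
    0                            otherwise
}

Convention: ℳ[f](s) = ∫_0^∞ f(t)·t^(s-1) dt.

(3**s*s + 4*3**s - 2*s - 4)/(2*2**s*s*(s + 1))
  Re(s) > -1

split f at 1/2: ℳ[f](s) collects 2 kernel integrals
for t in [0, 1/2): the term is ∫ t·t^(s-1)
∫ (2 - t)·t^(s-1) over [1/2, 3/2)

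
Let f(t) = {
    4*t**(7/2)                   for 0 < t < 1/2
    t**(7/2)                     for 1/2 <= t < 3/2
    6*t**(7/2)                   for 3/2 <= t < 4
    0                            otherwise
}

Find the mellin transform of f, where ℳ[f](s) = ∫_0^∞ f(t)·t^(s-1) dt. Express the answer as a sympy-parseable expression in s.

3*(4096*2**(3*s) - 45*3**s*sqrt(6) + sqrt(2))/(8*2**s*(2*s + 7))
  Re(s) > -7/2

slice at 1/2, 3/2, transform all 3 pieces, and sum them
on [0, 1/2) integrate f = 4*t**(7/2) against the kernel
[1/2, 3/2) adds the kernel integral of t**(7/2)
[3/2, 4) adds the kernel integral of 6*t**(7/2)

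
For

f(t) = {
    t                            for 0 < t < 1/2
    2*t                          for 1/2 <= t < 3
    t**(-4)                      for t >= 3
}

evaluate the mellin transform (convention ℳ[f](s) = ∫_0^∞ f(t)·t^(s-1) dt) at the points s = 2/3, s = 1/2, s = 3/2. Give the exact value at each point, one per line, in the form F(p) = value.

breakpoints 1/2, 3: one integral from each of the 3 segments
piece [0, 1/2): integrate t against the kernel
segment 1/2 to 3 holds 2*t; add its integral
∫ t**(-4)·t^(s-1) over [3, ∞)

F(2/3) = 2**(1/3)*(-81 + 973*6**(2/3))/540
F(1/2) = sqrt(2)*(-189 + 2270*sqrt(6))/1134
F(3/2) = sqrt(2)*(-27 + 1948*sqrt(6))/540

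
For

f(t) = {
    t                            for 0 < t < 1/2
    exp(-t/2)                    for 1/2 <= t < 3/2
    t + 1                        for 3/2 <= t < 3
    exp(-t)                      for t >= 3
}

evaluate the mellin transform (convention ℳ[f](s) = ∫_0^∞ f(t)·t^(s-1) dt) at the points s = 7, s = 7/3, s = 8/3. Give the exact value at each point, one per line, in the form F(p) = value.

F(7) = -6243201*exp(-3/4)/32 + 13977*exp(-3) + 1009711/896 + 3786745*exp(-1/4)/32
F(7/3) = 2**(2/3)*(-2240*2**(2/3)*uppergamma(7/3, 3/4) - 1107*3**(1/3) + 21 + 560*2**(1/3)*uppergamma(7/3, 3) + 2240*2**(2/3)*uppergamma(7/3, 1/4) + 6696*6**(1/3))/1120
F(8/3) = 2**(1/3)*(-2816*2**(1/3)*uppergamma(8/3, 3/4) - 621*3**(2/3) + 12 + 352*2**(2/3)*uppergamma(8/3, 3) + 2816*2**(1/3)*uppergamma(8/3, 1/4) + 3780*6**(2/3))/704

summing 4 kernel integrals split by 1/2, 3/2, 3 yields ℳ[f](s)
for t in [0, 1/2): the term is ∫ t·t^(s-1)
∫ over [1/2, 3/2) of exp(-t/2)·t^(s-1) joins the sum
∫ (t + 1)·t^(s-1) over [3/2, 3)
for t in [3, ∞): the term is ∫ exp(-t)·t^(s-1)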